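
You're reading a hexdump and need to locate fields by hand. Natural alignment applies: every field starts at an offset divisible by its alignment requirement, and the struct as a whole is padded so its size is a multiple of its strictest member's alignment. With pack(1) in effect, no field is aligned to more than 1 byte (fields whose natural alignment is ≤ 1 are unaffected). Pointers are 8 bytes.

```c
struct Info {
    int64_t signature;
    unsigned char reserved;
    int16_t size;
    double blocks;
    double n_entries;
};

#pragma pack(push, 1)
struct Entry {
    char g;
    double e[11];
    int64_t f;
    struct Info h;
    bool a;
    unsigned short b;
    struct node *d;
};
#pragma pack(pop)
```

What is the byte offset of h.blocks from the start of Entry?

Info: signature at 0 (size 8, align 8) → ends 8; reserved at 8 (size 1, align 1) → ends 9; pad 1 to align 2 for size; size at 10 (size 2, align 2) → ends 12; pad 4 to align 8 for blocks; blocks at 16 (size 8, align 8) → ends 24; n_entries at 24 (size 8, align 8) → ends 32; total 32 bytes, alignment 8
g at 0 (size 1, align 1) → ends 1
e at 1 (size 88, align 1) → ends 89
f at 89 (size 8, align 1) → ends 97
h at 97 (size 32, align 1) → ends 129
within Info: blocks at 16
97 + 16 = 113

113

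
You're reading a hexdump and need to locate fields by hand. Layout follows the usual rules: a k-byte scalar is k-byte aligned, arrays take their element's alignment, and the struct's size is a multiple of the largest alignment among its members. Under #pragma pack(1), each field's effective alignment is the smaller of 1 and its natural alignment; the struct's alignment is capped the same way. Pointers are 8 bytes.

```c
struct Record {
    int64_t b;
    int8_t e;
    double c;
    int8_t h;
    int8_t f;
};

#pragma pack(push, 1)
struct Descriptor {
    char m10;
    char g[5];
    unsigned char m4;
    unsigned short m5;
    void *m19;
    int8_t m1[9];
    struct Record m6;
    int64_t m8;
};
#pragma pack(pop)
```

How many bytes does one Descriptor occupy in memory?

66 bytes

Record: b at 0 (size 8, align 8) → ends 8; e at 8 (size 1, align 1) → ends 9; pad 7 to align 8 for c; c at 16 (size 8, align 8) → ends 24; h at 24 (size 1, align 1) → ends 25; f at 25 (size 1, align 1) → ends 26; tail pad 6 to reach multiple of 8; total 32 bytes, alignment 8
m10 at 0 (size 1, align 1) → ends 1
g at 1 (size 5, align 1) → ends 6
m4 at 6 (size 1, align 1) → ends 7
m5 at 7 (size 2, align 1) → ends 9
m19 at 9 (size 8, align 1) → ends 17
m1 at 17 (size 9, align 1) → ends 26
m6 at 26 (size 32, align 1) → ends 58
m8 at 58 (size 8, align 1) → ends 66
total 66 bytes, alignment 1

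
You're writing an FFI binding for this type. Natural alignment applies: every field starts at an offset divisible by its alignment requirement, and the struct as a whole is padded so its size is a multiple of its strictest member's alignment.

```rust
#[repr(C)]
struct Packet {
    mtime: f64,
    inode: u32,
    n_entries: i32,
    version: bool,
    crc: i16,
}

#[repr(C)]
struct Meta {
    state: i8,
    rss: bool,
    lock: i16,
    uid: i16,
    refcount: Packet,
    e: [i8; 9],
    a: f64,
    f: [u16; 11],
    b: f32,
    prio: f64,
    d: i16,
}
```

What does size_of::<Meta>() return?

104 bytes

Packet: mtime at 0 (size 8, align 8) → ends 8; inode at 8 (size 4, align 4) → ends 12; n_entries at 12 (size 4, align 4) → ends 16; version at 16 (size 1, align 1) → ends 17; pad 1 to align 2 for crc; crc at 18 (size 2, align 2) → ends 20; tail pad 4 to reach multiple of 8; total 24 bytes, alignment 8
state at 0 (size 1, align 1) → ends 1
rss at 1 (size 1, align 1) → ends 2
lock at 2 (size 2, align 2) → ends 4
uid at 4 (size 2, align 2) → ends 6
pad 2 to align 8 for refcount
refcount at 8 (size 24, align 8) → ends 32
e at 32 (size 9, align 1) → ends 41
pad 7 to align 8 for a
a at 48 (size 8, align 8) → ends 56
f at 56 (size 22, align 2) → ends 78
pad 2 to align 4 for b
b at 80 (size 4, align 4) → ends 84
pad 4 to align 8 for prio
prio at 88 (size 8, align 8) → ends 96
d at 96 (size 2, align 2) → ends 98
tail pad 6 to reach multiple of 8
total 104 bytes, alignment 8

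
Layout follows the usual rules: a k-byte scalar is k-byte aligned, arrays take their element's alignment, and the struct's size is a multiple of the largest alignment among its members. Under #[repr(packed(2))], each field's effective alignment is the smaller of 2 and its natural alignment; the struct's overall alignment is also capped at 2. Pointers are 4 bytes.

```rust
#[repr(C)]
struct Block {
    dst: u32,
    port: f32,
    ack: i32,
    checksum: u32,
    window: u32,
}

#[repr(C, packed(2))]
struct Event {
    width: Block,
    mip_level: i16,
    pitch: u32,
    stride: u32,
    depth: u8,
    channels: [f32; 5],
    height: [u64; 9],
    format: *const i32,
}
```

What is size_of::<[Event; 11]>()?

Block: dst at 0 (size 4, align 4) → ends 4; port at 4 (size 4, align 4) → ends 8; ack at 8 (size 4, align 4) → ends 12; checksum at 12 (size 4, align 4) → ends 16; window at 16 (size 4, align 4) → ends 20; total 20 bytes, alignment 4
width at 0 (size 20, align 2) → ends 20
mip_level at 20 (size 2, align 2) → ends 22
pitch at 22 (size 4, align 2) → ends 26
stride at 26 (size 4, align 2) → ends 30
depth at 30 (size 1, align 1) → ends 31
pad 1 to align 2 for channels
channels at 32 (size 20, align 2) → ends 52
height at 52 (size 72, align 2) → ends 124
format at 124 (size 4, align 2) → ends 128
total 128 bytes, alignment 2
array of 11: 11 × 128 = 1408

1408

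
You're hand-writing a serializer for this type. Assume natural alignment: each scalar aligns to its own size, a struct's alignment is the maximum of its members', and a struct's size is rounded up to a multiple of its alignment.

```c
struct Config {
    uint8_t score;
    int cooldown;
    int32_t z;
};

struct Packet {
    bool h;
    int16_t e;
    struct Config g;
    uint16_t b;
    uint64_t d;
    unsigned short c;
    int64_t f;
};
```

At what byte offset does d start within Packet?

24

Config: 0..1  score  (1B, 1-aligned); 1..4  -- padding (3B); 4..8  cooldown  (4B, 4-aligned); 8..12  z  (4B, 4-aligned); sizeof = 12, alignof = 4
0..1  h  (1B, 1-aligned)
1..2  -- padding (1B)
2..4  e  (2B, 2-aligned)
4..16  g  (12B, 4-aligned)
16..18  b  (2B, 2-aligned)
18..24  -- padding (6B)
24..32  d  (8B, 8-aligned)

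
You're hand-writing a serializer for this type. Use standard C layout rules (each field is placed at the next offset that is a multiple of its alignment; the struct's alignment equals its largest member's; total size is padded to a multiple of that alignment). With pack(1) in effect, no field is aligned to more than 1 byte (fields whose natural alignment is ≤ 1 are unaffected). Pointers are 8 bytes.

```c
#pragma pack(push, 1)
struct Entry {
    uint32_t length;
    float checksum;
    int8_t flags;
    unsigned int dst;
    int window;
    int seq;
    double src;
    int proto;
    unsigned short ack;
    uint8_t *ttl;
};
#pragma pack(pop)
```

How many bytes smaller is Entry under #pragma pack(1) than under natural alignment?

natural layout:
  length at 0 (size 4, align 4) → ends 4
  checksum at 4 (size 4, align 4) → ends 8
  flags at 8 (size 1, align 1) → ends 9
  pad 3 to align 4 for dst
  dst at 12 (size 4, align 4) → ends 16
  window at 16 (size 4, align 4) → ends 20
  seq at 20 (size 4, align 4) → ends 24
  src at 24 (size 8, align 8) → ends 32
  proto at 32 (size 4, align 4) → ends 36
  ack at 36 (size 2, align 2) → ends 38
  pad 2 to align 8 for ttl
  ttl at 40 (size 8, align 8) → ends 48
  total 48 bytes, alignment 8
packed(1) layout:
  length at 0 (size 4, align 1) → ends 4
  checksum at 4 (size 4, align 1) → ends 8
  flags at 8 (size 1, align 1) → ends 9
  dst at 9 (size 4, align 1) → ends 13
  window at 13 (size 4, align 1) → ends 17
  seq at 17 (size 4, align 1) → ends 21
  src at 21 (size 8, align 1) → ends 29
  proto at 29 (size 4, align 1) → ends 33
  ack at 33 (size 2, align 1) → ends 35
  ttl at 35 (size 8, align 1) → ends 43
  total 43 bytes, alignment 1
48 − 43 = 5

5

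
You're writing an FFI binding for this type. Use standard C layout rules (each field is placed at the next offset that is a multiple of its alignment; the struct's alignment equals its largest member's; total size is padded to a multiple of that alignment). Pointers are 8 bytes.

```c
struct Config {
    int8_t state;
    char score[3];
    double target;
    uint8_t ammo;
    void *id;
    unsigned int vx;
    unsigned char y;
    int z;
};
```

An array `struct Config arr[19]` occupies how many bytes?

0..1  state  (1B, 1-aligned)
1..4  score  (3B, 1-aligned)
4..8  -- padding (4B)
8..16  target  (8B, 8-aligned)
16..17  ammo  (1B, 1-aligned)
17..24  -- padding (7B)
24..32  id  (8B, 8-aligned)
32..36  vx  (4B, 4-aligned)
36..37  y  (1B, 1-aligned)
37..40  -- padding (3B)
40..44  z  (4B, 4-aligned)
44..48  -- tail padding (4B)
sizeof = 48, alignof = 8
array of 19: 19 × 48 = 912

912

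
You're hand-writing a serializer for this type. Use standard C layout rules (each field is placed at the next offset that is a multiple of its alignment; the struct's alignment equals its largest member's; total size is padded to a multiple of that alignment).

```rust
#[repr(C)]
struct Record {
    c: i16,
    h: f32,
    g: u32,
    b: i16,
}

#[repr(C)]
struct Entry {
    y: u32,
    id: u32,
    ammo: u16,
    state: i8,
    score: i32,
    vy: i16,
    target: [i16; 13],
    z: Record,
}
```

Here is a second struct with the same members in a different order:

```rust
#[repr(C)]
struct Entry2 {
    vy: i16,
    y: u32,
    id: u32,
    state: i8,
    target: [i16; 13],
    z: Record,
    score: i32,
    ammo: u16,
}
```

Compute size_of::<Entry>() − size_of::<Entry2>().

Record: c at 0 (size 2, align 2) → ends 2; pad 2 to align 4 for h; h at 4 (size 4, align 4) → ends 8; g at 8 (size 4, align 4) → ends 12; b at 12 (size 2, align 2) → ends 14; tail pad 2 to reach multiple of 4; total 16 bytes, alignment 4
y at 0 (size 4, align 4) → ends 4
id at 4 (size 4, align 4) → ends 8
ammo at 8 (size 2, align 2) → ends 10
state at 10 (size 1, align 1) → ends 11
pad 1 to align 4 for score
score at 12 (size 4, align 4) → ends 16
vy at 16 (size 2, align 2) → ends 18
target at 18 (size 26, align 2) → ends 44
z at 44 (size 16, align 4) → ends 60
total 60 bytes, alignment 4
— Entry2 —
vy at 0 (size 2, align 2) → ends 2
pad 2 to align 4 for y
y at 4 (size 4, align 4) → ends 8
id at 8 (size 4, align 4) → ends 12
state at 12 (size 1, align 1) → ends 13
pad 1 to align 2 for target
target at 14 (size 26, align 2) → ends 40
z at 40 (size 16, align 4) → ends 56
score at 56 (size 4, align 4) → ends 60
ammo at 60 (size 2, align 2) → ends 62
tail pad 2 to reach multiple of 4
total 64 bytes, alignment 4
60 − 64 = -4

-4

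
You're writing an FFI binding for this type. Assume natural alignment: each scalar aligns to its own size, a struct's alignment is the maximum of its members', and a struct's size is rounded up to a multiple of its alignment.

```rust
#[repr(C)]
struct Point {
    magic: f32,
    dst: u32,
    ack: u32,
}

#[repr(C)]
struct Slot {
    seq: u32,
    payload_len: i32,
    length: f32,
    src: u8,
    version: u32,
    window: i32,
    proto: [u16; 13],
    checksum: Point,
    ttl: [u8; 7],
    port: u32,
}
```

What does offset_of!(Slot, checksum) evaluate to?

52

Point: magic at 0 (size 4, align 4) → ends 4; dst at 4 (size 4, align 4) → ends 8; ack at 8 (size 4, align 4) → ends 12; total 12 bytes, alignment 4
seq at 0 (size 4, align 4) → ends 4
payload_len at 4 (size 4, align 4) → ends 8
length at 8 (size 4, align 4) → ends 12
src at 12 (size 1, align 1) → ends 13
pad 3 to align 4 for version
version at 16 (size 4, align 4) → ends 20
window at 20 (size 4, align 4) → ends 24
proto at 24 (size 26, align 2) → ends 50
pad 2 to align 4 for checksum
checksum at 52 (size 12, align 4) → ends 64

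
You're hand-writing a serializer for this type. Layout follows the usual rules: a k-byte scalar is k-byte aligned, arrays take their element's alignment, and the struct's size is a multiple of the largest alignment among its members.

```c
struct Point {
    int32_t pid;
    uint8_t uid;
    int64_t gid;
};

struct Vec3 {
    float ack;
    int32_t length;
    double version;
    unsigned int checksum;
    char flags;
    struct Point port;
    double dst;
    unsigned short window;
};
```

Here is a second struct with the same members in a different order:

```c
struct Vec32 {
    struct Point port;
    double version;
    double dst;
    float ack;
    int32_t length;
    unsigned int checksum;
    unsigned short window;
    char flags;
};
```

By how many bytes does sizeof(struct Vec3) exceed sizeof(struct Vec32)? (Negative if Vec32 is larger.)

8

Point: 0..4  pid  (4B, 4-aligned); 4..5  uid  (1B, 1-aligned); 5..8  -- padding (3B); 8..16  gid  (8B, 8-aligned); sizeof = 16, alignof = 8
0..4  ack  (4B, 4-aligned)
4..8  length  (4B, 4-aligned)
8..16  version  (8B, 8-aligned)
16..20  checksum  (4B, 4-aligned)
20..21  flags  (1B, 1-aligned)
21..24  -- padding (3B)
24..40  port  (16B, 8-aligned)
40..48  dst  (8B, 8-aligned)
48..50  window  (2B, 2-aligned)
50..56  -- tail padding (6B)
sizeof = 56, alignof = 8
— Vec32 —
0..16  port  (16B, 8-aligned)
16..24  version  (8B, 8-aligned)
24..32  dst  (8B, 8-aligned)
32..36  ack  (4B, 4-aligned)
36..40  length  (4B, 4-aligned)
40..44  checksum  (4B, 4-aligned)
44..46  window  (2B, 2-aligned)
46..47  flags  (1B, 1-aligned)
47..48  -- tail padding (1B)
sizeof = 48, alignof = 8
56 − 48 = 8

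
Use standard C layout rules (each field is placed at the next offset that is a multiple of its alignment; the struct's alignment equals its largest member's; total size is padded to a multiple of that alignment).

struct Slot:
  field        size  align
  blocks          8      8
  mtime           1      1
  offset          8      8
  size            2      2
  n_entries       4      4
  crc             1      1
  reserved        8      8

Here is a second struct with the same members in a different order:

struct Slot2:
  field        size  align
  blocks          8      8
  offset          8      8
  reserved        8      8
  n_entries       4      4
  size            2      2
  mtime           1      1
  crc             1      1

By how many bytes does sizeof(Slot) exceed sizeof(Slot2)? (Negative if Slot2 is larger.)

@0: blocks [8B, align 8] → 8
@8: mtime [1B, align 1] → 9
+7 pad (align 8)
@16: offset [8B, align 8] → 24
@24: size [2B, align 2] → 26
+2 pad (align 4)
@28: n_entries [4B, align 4] → 32
@32: crc [1B, align 1] → 33
+7 pad (align 8)
@40: reserved [8B, align 8] → 48
size 48, align 8
— Slot2 —
@0: blocks [8B, align 8] → 8
@8: offset [8B, align 8] → 16
@16: reserved [8B, align 8] → 24
@24: n_entries [4B, align 4] → 28
@28: size [2B, align 2] → 30
@30: mtime [1B, align 1] → 31
@31: crc [1B, align 1] → 32
size 32, align 8
48 − 32 = 16

16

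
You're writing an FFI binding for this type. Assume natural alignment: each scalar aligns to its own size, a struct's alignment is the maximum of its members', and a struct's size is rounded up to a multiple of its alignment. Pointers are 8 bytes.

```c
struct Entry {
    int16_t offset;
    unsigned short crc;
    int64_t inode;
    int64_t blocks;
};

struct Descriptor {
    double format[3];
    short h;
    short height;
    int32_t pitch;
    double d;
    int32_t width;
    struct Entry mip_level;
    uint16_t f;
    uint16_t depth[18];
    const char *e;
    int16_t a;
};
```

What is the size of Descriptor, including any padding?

Entry: 0..2  offset  (2B, 2-aligned); 2..4  crc  (2B, 2-aligned); 4..8  -- padding (4B); 8..16  inode  (8B, 8-aligned); 16..24  blocks  (8B, 8-aligned); sizeof = 24, alignof = 8
0..24  format  (24B, 8-aligned)
24..26  h  (2B, 2-aligned)
26..28  height  (2B, 2-aligned)
28..32  pitch  (4B, 4-aligned)
32..40  d  (8B, 8-aligned)
40..44  width  (4B, 4-aligned)
44..48  -- padding (4B)
48..72  mip_level  (24B, 8-aligned)
72..74  f  (2B, 2-aligned)
74..110  depth  (36B, 2-aligned)
110..112  -- padding (2B)
112..120  e  (8B, 8-aligned)
120..122  a  (2B, 2-aligned)
122..128  -- tail padding (6B)
sizeof = 128, alignof = 8

128 bytes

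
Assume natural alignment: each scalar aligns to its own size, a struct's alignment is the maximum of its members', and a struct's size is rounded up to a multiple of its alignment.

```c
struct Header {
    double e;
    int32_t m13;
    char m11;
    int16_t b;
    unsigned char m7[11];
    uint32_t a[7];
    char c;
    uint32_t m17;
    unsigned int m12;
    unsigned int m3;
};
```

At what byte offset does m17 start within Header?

e at 0 (size 8, align 8) → ends 8
m13 at 8 (size 4, align 4) → ends 12
m11 at 12 (size 1, align 1) → ends 13
pad 1 to align 2 for b
b at 14 (size 2, align 2) → ends 16
m7 at 16 (size 11, align 1) → ends 27
pad 1 to align 4 for a
a at 28 (size 28, align 4) → ends 56
c at 56 (size 1, align 1) → ends 57
pad 3 to align 4 for m17
m17 at 60 (size 4, align 4) → ends 64

60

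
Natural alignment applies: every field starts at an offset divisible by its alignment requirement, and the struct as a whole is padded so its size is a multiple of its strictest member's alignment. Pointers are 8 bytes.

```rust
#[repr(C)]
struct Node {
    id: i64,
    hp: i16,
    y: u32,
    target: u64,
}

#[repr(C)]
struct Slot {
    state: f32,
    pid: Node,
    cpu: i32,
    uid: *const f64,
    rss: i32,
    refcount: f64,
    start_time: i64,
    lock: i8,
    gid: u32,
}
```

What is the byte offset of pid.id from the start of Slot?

Node: id at 0 (size 8, align 8) → ends 8; hp at 8 (size 2, align 2) → ends 10; pad 2 to align 4 for y; y at 12 (size 4, align 4) → ends 16; target at 16 (size 8, align 8) → ends 24; total 24 bytes, alignment 8
state at 0 (size 4, align 4) → ends 4
pad 4 to align 8 for pid
pid at 8 (size 24, align 8) → ends 32
within Node: id at 0
8 + 0 = 8

8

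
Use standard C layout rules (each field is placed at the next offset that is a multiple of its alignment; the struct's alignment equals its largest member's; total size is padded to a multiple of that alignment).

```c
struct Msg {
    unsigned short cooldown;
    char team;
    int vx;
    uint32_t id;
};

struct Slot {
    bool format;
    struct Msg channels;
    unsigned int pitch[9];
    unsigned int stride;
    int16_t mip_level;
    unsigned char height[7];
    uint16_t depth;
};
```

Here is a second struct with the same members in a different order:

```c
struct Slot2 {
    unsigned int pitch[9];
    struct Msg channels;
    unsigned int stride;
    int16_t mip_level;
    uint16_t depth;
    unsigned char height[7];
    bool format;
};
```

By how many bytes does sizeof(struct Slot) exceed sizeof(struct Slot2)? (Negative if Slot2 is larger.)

Msg: @0: cooldown [2B, align 2] → 2; @2: team [1B, align 1] → 3; +1 pad (align 4); @4: vx [4B, align 4] → 8; @8: id [4B, align 4] → 12; size 12, align 4
@0: format [1B, align 1] → 1
+3 pad (align 4)
@4: channels [12B, align 4] → 16
@16: pitch [36B, align 4] → 52
@52: stride [4B, align 4] → 56
@56: mip_level [2B, align 2] → 58
@58: height [7B, align 1] → 65
+1 pad (align 2)
@66: depth [2B, align 2] → 68
size 68, align 4
— Slot2 —
@0: pitch [36B, align 4] → 36
@36: channels [12B, align 4] → 48
@48: stride [4B, align 4] → 52
@52: mip_level [2B, align 2] → 54
@54: depth [2B, align 2] → 56
@56: height [7B, align 1] → 63
@63: format [1B, align 1] → 64
size 64, align 4
68 − 64 = 4

4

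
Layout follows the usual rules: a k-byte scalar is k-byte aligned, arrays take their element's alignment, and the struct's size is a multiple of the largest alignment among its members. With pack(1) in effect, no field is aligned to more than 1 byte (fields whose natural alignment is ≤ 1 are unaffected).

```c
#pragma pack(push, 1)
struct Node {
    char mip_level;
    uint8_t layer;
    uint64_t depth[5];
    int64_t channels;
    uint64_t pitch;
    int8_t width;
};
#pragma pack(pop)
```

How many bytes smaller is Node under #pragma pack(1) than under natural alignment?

natural layout:
  @0: mip_level [1B, align 1] → 1
  @1: layer [1B, align 1] → 2
  +6 pad (align 8)
  @8: depth [40B, align 8] → 48
  @48: channels [8B, align 8] → 56
  @56: pitch [8B, align 8] → 64
  @64: width [1B, align 1] → 65
  +7 tail pad (align 8)
  size 72, align 8
packed(1) layout:
  @0: mip_level [1B, align 1] → 1
  @1: layer [1B, align 1] → 2
  @2: depth [40B, align 1] → 42
  @42: channels [8B, align 1] → 50
  @50: pitch [8B, align 1] → 58
  @58: width [1B, align 1] → 59
  size 59, align 1
72 − 59 = 13

13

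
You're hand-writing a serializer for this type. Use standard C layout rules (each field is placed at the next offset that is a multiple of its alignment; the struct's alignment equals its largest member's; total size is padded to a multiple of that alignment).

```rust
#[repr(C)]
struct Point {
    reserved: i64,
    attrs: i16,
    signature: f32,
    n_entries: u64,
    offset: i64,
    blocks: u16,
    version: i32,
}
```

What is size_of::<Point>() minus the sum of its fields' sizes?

4

reserved at 0 (size 8, align 8) → ends 8
attrs at 8 (size 2, align 2) → ends 10
pad 2 to align 4 for signature
signature at 12 (size 4, align 4) → ends 16
n_entries at 16 (size 8, align 8) → ends 24
offset at 24 (size 8, align 8) → ends 32
blocks at 32 (size 2, align 2) → ends 34
pad 2 to align 4 for version
version at 36 (size 4, align 4) → ends 40
total 40 bytes, alignment 8
data bytes 36, size 40 → padding 4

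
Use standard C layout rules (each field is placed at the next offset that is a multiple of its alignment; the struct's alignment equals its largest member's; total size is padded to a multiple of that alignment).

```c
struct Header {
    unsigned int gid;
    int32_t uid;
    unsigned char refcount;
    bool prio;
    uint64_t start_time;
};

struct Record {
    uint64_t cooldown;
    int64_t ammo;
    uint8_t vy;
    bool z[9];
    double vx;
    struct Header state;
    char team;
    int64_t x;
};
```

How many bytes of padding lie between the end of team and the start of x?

Header: @0: gid [4B, align 4] → 4; @4: uid [4B, align 4] → 8; @8: refcount [1B, align 1] → 9; @9: prio [1B, align 1] → 10; +6 pad (align 8); @16: start_time [8B, align 8] → 24; size 24, align 8
@0: cooldown [8B, align 8] → 8
@8: ammo [8B, align 8] → 16
@16: vy [1B, align 1] → 17
@17: z [9B, align 1] → 26
+6 pad (align 8)
@32: vx [8B, align 8] → 40
@40: state [24B, align 8] → 64
@64: team [1B, align 1] → 65
+7 pad (align 8)
@72: x [8B, align 8] → 80

7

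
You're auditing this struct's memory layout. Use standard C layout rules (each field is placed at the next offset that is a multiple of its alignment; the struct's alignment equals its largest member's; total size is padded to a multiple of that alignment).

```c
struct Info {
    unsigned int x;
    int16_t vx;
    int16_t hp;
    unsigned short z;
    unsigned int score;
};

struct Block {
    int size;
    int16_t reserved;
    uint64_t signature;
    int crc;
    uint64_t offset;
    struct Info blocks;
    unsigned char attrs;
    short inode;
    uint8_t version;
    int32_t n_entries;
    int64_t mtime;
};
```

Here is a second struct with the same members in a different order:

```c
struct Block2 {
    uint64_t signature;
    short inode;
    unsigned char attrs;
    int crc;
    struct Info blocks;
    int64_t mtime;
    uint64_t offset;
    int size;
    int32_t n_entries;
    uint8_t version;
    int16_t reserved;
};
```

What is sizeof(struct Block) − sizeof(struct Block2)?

8

Info: x at 0 (size 4, align 4) → ends 4; vx at 4 (size 2, align 2) → ends 6; hp at 6 (size 2, align 2) → ends 8; z at 8 (size 2, align 2) → ends 10; pad 2 to align 4 for score; score at 12 (size 4, align 4) → ends 16; total 16 bytes, alignment 4
size at 0 (size 4, align 4) → ends 4
reserved at 4 (size 2, align 2) → ends 6
pad 2 to align 8 for signature
signature at 8 (size 8, align 8) → ends 16
crc at 16 (size 4, align 4) → ends 20
pad 4 to align 8 for offset
offset at 24 (size 8, align 8) → ends 32
blocks at 32 (size 16, align 4) → ends 48
attrs at 48 (size 1, align 1) → ends 49
pad 1 to align 2 for inode
inode at 50 (size 2, align 2) → ends 52
version at 52 (size 1, align 1) → ends 53
pad 3 to align 4 for n_entries
n_entries at 56 (size 4, align 4) → ends 60
pad 4 to align 8 for mtime
mtime at 64 (size 8, align 8) → ends 72
total 72 bytes, alignment 8
— Block2 —
signature at 0 (size 8, align 8) → ends 8
inode at 8 (size 2, align 2) → ends 10
attrs at 10 (size 1, align 1) → ends 11
pad 1 to align 4 for crc
crc at 12 (size 4, align 4) → ends 16
blocks at 16 (size 16, align 4) → ends 32
mtime at 32 (size 8, align 8) → ends 40
offset at 40 (size 8, align 8) → ends 48
size at 48 (size 4, align 4) → ends 52
n_entries at 52 (size 4, align 4) → ends 56
version at 56 (size 1, align 1) → ends 57
pad 1 to align 2 for reserved
reserved at 58 (size 2, align 2) → ends 60
tail pad 4 to reach multiple of 8
total 64 bytes, alignment 8
72 − 64 = 8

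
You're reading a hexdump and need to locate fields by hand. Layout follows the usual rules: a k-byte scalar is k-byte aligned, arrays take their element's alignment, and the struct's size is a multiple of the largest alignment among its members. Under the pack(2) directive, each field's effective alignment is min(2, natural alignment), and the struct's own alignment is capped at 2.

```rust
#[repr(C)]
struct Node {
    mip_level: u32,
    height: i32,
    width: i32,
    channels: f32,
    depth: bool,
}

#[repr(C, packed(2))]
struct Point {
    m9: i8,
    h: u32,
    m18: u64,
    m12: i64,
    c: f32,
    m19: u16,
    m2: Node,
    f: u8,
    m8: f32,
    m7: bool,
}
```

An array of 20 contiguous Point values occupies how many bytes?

Node: 0..4  mip_level  (4B, 4-aligned); 4..8  height  (4B, 4-aligned); 8..12  width  (4B, 4-aligned); 12..16  channels  (4B, 4-aligned); 16..17  depth  (1B, 1-aligned); 17..20  -- tail padding (3B); sizeof = 20, alignof = 4
0..1  m9  (1B, 1-aligned)
1..2  -- padding (1B)
2..6  h  (4B, 2-aligned)
6..14  m18  (8B, 2-aligned)
14..22  m12  (8B, 2-aligned)
22..26  c  (4B, 2-aligned)
26..28  m19  (2B, 2-aligned)
28..48  m2  (20B, 2-aligned)
48..49  f  (1B, 1-aligned)
49..50  -- padding (1B)
50..54  m8  (4B, 2-aligned)
54..55  m7  (1B, 1-aligned)
55..56  -- tail padding (1B)
sizeof = 56, alignof = 2
array of 20: 20 × 56 = 1120

1120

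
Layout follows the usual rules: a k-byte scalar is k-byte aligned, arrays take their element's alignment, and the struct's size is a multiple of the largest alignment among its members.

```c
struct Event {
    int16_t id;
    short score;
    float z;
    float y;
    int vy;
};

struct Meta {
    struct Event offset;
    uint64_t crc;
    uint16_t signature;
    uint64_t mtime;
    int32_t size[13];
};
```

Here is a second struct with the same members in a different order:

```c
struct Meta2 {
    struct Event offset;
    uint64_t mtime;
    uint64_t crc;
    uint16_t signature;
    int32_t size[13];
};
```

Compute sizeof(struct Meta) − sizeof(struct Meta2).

Event: 0..2  id  (2B, 2-aligned); 2..4  score  (2B, 2-aligned); 4..8  z  (4B, 4-aligned); 8..12  y  (4B, 4-aligned); 12..16  vy  (4B, 4-aligned); sizeof = 16, alignof = 4
0..16  offset  (16B, 4-aligned)
16..24  crc  (8B, 8-aligned)
24..26  signature  (2B, 2-aligned)
26..32  -- padding (6B)
32..40  mtime  (8B, 8-aligned)
40..92  size  (52B, 4-aligned)
92..96  -- tail padding (4B)
sizeof = 96, alignof = 8
— Meta2 —
0..16  offset  (16B, 4-aligned)
16..24  mtime  (8B, 8-aligned)
24..32  crc  (8B, 8-aligned)
32..34  signature  (2B, 2-aligned)
34..36  -- padding (2B)
36..88  size  (52B, 4-aligned)
sizeof = 88, alignof = 8
96 − 88 = 8

8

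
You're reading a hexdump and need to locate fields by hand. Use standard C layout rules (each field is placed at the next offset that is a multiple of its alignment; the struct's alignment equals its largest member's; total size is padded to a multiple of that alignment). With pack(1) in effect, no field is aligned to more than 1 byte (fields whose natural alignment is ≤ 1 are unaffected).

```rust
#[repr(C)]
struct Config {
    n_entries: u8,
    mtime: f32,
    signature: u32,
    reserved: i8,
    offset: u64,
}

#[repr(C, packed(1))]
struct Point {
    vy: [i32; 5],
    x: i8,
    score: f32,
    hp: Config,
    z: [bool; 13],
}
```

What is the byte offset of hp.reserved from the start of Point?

Config: 0..1  n_entries  (1B, 1-aligned); 1..4  -- padding (3B); 4..8  mtime  (4B, 4-aligned); 8..12  signature  (4B, 4-aligned); 12..13  reserved  (1B, 1-aligned); 13..16  -- padding (3B); 16..24  offset  (8B, 8-aligned); sizeof = 24, alignof = 8
0..20  vy  (20B, 1-aligned)
20..21  x  (1B, 1-aligned)
21..25  score  (4B, 1-aligned)
25..49  hp  (24B, 1-aligned)
within Config: reserved at 12
25 + 12 = 37

37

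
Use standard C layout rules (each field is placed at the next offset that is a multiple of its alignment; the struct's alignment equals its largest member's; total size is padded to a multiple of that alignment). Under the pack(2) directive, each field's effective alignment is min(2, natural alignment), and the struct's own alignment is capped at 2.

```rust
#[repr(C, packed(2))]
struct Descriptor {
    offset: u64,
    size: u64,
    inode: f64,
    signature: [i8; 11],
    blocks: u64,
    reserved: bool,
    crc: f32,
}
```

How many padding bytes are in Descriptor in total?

0..8  offset  (8B, 2-aligned)
8..16  size  (8B, 2-aligned)
16..24  inode  (8B, 2-aligned)
24..35  signature  (11B, 1-aligned)
35..36  -- padding (1B)
36..44  blocks  (8B, 2-aligned)
44..45  reserved  (1B, 1-aligned)
45..46  -- padding (1B)
46..50  crc  (4B, 2-aligned)
sizeof = 50, alignof = 2
data bytes 48, size 50 → padding 2

2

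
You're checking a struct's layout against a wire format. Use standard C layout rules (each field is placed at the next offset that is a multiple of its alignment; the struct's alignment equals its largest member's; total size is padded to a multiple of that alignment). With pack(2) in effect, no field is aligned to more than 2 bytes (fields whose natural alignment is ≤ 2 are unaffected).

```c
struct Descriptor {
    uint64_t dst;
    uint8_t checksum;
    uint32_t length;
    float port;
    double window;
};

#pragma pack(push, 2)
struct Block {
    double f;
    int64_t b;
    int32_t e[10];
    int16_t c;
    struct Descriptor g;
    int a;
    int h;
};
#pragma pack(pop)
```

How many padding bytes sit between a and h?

Descriptor: @0: dst [8B, align 8] → 8; @8: checksum [1B, align 1] → 9; +3 pad (align 4); @12: length [4B, align 4] → 16; @16: port [4B, align 4] → 20; +4 pad (align 8); @24: window [8B, align 8] → 32; size 32, align 8
@0: f [8B, align 2] → 8
@8: b [8B, align 2] → 16
@16: e [40B, align 2] → 56
@56: c [2B, align 2] → 58
@58: g [32B, align 2] → 90
@90: a [4B, align 2] → 94
@94: h [4B, align 2] → 98

0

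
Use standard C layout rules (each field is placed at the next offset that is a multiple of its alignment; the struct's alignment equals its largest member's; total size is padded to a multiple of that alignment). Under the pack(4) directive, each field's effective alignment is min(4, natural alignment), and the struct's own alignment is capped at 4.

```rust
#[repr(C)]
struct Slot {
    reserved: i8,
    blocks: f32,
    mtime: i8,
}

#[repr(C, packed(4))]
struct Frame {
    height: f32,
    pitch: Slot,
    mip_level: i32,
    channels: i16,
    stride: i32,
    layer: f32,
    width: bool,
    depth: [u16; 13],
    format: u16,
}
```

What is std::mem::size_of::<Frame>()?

Slot: reserved at 0 (size 1, align 1) → ends 1; pad 3 to align 4 for blocks; blocks at 4 (size 4, align 4) → ends 8; mtime at 8 (size 1, align 1) → ends 9; tail pad 3 to reach multiple of 4; total 12 bytes, alignment 4
height at 0 (size 4, align 4) → ends 4
pitch at 4 (size 12, align 4) → ends 16
mip_level at 16 (size 4, align 4) → ends 20
channels at 20 (size 2, align 2) → ends 22
pad 2 to align 4 for stride
stride at 24 (size 4, align 4) → ends 28
layer at 28 (size 4, align 4) → ends 32
width at 32 (size 1, align 1) → ends 33
pad 1 to align 2 for depth
depth at 34 (size 26, align 2) → ends 60
format at 60 (size 2, align 2) → ends 62
tail pad 2 to reach multiple of 4
total 64 bytes, alignment 4

64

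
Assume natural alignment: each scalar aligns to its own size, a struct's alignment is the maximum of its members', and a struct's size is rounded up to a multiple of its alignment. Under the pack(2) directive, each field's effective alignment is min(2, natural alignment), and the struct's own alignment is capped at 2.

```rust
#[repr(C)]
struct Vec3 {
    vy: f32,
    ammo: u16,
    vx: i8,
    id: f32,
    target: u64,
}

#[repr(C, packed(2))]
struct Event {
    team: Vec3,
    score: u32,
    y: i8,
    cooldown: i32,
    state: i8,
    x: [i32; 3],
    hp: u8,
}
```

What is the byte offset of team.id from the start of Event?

Vec3: vy at 0 (size 4, align 4) → ends 4; ammo at 4 (size 2, align 2) → ends 6; vx at 6 (size 1, align 1) → ends 7; pad 1 to align 4 for id; id at 8 (size 4, align 4) → ends 12; pad 4 to align 8 for target; target at 16 (size 8, align 8) → ends 24; total 24 bytes, alignment 8
team at 0 (size 24, align 2) → ends 24
within Vec3: id at 8
0 + 8 = 8

8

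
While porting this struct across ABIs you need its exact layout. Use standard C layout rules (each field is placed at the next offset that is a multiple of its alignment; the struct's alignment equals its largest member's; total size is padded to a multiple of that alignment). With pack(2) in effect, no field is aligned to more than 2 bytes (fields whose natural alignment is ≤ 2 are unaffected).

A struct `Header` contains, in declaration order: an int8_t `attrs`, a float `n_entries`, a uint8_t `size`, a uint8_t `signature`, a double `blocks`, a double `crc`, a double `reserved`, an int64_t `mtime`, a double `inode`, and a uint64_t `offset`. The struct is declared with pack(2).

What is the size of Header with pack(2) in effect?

56

@0: attrs [1B, align 1] → 1
+1 pad (align 2)
@2: n_entries [4B, align 2] → 6
@6: size [1B, align 1] → 7
@7: signature [1B, align 1] → 8
@8: blocks [8B, align 2] → 16
@16: crc [8B, align 2] → 24
@24: reserved [8B, align 2] → 32
@32: mtime [8B, align 2] → 40
@40: inode [8B, align 2] → 48
@48: offset [8B, align 2] → 56
size 56, align 2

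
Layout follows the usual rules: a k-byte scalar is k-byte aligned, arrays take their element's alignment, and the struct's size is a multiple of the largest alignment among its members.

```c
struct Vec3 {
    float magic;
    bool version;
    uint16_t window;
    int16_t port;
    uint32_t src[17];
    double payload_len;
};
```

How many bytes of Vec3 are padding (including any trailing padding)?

0..4  magic  (4B, 4-aligned)
4..5  version  (1B, 1-aligned)
5..6  -- padding (1B)
6..8  window  (2B, 2-aligned)
8..10  port  (2B, 2-aligned)
10..12  -- padding (2B)
12..80  src  (68B, 4-aligned)
80..88  payload_len  (8B, 8-aligned)
sizeof = 88, alignof = 8
data bytes 85, size 88 → padding 3

3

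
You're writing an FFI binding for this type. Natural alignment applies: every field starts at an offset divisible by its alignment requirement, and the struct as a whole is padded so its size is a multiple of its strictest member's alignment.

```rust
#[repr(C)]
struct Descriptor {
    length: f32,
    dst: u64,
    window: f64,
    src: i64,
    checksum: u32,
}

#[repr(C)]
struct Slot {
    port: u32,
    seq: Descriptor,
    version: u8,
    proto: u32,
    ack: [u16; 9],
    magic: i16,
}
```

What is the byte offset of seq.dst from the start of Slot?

Descriptor: length at 0 (size 4, align 4) → ends 4; pad 4 to align 8 for dst; dst at 8 (size 8, align 8) → ends 16; window at 16 (size 8, align 8) → ends 24; src at 24 (size 8, align 8) → ends 32; checksum at 32 (size 4, align 4) → ends 36; tail pad 4 to reach multiple of 8; total 40 bytes, alignment 8
port at 0 (size 4, align 4) → ends 4
pad 4 to align 8 for seq
seq at 8 (size 40, align 8) → ends 48
within Descriptor: dst at 8
8 + 8 = 16

16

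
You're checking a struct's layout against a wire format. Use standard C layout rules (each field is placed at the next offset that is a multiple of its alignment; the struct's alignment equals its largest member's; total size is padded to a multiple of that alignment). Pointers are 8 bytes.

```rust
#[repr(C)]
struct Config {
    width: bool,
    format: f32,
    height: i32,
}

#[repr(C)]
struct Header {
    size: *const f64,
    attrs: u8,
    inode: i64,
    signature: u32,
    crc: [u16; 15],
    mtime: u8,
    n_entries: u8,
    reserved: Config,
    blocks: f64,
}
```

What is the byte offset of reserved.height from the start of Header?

Config: 0..1  width  (1B, 1-aligned); 1..4  -- padding (3B); 4..8  format  (4B, 4-aligned); 8..12  height  (4B, 4-aligned); sizeof = 12, alignof = 4
0..8  size  (8B, 8-aligned)
8..9  attrs  (1B, 1-aligned)
9..16  -- padding (7B)
16..24  inode  (8B, 8-aligned)
24..28  signature  (4B, 4-aligned)
28..58  crc  (30B, 2-aligned)
58..59  mtime  (1B, 1-aligned)
59..60  n_entries  (1B, 1-aligned)
60..72  reserved  (12B, 4-aligned)
within Config: height at 8
60 + 8 = 68

68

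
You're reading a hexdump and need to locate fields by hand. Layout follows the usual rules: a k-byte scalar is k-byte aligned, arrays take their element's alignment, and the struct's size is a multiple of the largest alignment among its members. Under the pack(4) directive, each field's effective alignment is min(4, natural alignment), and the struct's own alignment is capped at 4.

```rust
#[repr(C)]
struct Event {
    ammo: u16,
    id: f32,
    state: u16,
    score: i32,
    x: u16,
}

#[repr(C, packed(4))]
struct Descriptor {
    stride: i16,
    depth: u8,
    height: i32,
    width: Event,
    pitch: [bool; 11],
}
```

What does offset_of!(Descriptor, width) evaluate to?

Event: @0: ammo [2B, align 2] → 2; +2 pad (align 4); @4: id [4B, align 4] → 8; @8: state [2B, align 2] → 10; +2 pad (align 4); @12: score [4B, align 4] → 16; @16: x [2B, align 2] → 18; +2 tail pad (align 4); size 20, align 4
@0: stride [2B, align 2] → 2
@2: depth [1B, align 1] → 3
+1 pad (align 4)
@4: height [4B, align 4] → 8
@8: width [20B, align 4] → 28

8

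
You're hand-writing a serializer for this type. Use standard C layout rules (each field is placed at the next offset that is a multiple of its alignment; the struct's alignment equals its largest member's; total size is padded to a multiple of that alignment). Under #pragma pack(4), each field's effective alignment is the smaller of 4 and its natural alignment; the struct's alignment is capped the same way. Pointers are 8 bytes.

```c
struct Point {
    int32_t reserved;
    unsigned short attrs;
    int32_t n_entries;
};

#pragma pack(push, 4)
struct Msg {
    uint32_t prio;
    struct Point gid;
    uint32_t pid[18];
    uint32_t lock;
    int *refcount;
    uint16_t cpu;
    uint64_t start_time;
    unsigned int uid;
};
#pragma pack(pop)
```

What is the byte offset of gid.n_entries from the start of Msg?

12

Point: 0..4  reserved  (4B, 4-aligned); 4..6  attrs  (2B, 2-aligned); 6..8  -- padding (2B); 8..12  n_entries  (4B, 4-aligned); sizeof = 12, alignof = 4
0..4  prio  (4B, 4-aligned)
4..16  gid  (12B, 4-aligned)
within Point: n_entries at 8
4 + 8 = 12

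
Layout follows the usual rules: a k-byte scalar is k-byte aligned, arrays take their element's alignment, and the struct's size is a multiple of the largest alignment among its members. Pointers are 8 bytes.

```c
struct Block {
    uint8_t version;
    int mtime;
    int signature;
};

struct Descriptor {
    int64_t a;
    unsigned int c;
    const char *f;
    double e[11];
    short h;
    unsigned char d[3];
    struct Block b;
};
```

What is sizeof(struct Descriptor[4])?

Block: 0..1  version  (1B, 1-aligned); 1..4  -- padding (3B); 4..8  mtime  (4B, 4-aligned); 8..12  signature  (4B, 4-aligned); sizeof = 12, alignof = 4
0..8  a  (8B, 8-aligned)
8..12  c  (4B, 4-aligned)
12..16  -- padding (4B)
16..24  f  (8B, 8-aligned)
24..112  e  (88B, 8-aligned)
112..114  h  (2B, 2-aligned)
114..117  d  (3B, 1-aligned)
117..120  -- padding (3B)
120..132  b  (12B, 4-aligned)
132..136  -- tail padding (4B)
sizeof = 136, alignof = 8
array of 4: 4 × 136 = 544

544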